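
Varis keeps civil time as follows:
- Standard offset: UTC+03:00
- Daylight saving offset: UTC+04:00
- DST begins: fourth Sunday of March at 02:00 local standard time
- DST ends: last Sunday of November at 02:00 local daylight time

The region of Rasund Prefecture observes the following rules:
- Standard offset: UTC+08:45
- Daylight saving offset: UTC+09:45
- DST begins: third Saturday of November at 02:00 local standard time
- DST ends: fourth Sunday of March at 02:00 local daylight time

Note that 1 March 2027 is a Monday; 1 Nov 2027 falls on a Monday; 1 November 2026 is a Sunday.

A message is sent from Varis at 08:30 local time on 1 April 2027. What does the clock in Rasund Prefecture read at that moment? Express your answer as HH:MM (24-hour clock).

1 March 2027 is a Monday, so the first Sunday is March 7 and the fourth is March 28.
1 November 2027 is a Monday, so Sundays fall on 7, 14, 21, 28; the last is November 28.
1 April 2027 falls between 28 March and 28 November, so daylight saving is in effect and Varis is at UTC+04:00.
08:30 Varis − 4h = 04:30 UTC.
1 November 2026 is a Sunday, so the first Saturday is November 7 and the third is November 21.
1 March 2027 is a Monday, so the first Sunday is March 7 and the fourth is March 28.
At the standard offset (UTC+08:45), 04:30 UTC + 8h45m = 13:15 Rasund Prefecture standard time.
The standard-time date in Rasund Prefecture, 1 April 2027, does not fall between 21 November 2026 and 28 March 2027, so daylight saving is not in effect and Rasund Prefecture is at UTC+08:45.
04:30 UTC + 8h45m = 13:15 Rasund Prefecture.

13:15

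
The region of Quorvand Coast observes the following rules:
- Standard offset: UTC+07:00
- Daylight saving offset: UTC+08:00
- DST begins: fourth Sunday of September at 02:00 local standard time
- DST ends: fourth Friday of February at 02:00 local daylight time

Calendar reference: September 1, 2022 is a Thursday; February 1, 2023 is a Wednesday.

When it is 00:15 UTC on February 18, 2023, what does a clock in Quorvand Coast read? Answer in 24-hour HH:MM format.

08:15

1 September 2022 is a Thursday, so the first Sunday is September 4 and the fourth is September 25.
1 February 2023 is a Wednesday, so the first Friday is February 3 and the fourth is February 24.
At the standard offset (UTC+07:00), 00:15 UTC + 7h = 07:15 Quorvand Coast standard time.
The standard-time date in Quorvand Coast, February 18, 2023, lies within the daylight-saving period (25 September 2022 – 24 February 2023), so Quorvand Coast is on daylight time, UTC+08:00.
00:15 UTC + 8h = 08:15 local.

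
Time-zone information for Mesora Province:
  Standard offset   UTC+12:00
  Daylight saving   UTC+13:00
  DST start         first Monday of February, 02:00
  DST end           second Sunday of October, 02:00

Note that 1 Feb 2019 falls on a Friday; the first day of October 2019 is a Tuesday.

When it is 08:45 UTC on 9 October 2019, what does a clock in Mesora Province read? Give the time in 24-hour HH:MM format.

1 February 2019 is a Friday, so the first Monday is February 4.
1 October 2019 is a Tuesday, so the first Sunday is October 6 and the second is October 13.
At the standard offset (UTC+12:00), 08:45 UTC + 12h = 20:45 Mesora Province standard time.
The standard-time date in Mesora Province, 9 October 2019, lies within the daylight-saving period (4 February – 13 October), so Mesora Province is on daylight time, UTC+13:00.
08:45 UTC + 13h = 21:45 local.

21:45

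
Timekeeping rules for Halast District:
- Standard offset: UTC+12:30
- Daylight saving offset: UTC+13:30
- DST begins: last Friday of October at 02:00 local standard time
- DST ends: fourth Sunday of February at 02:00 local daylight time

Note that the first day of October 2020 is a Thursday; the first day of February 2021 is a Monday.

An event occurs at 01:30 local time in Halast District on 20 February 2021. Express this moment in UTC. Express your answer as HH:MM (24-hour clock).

12:00

1 October 2020 is a Thursday, so Fridays fall on 2, 9, 16, 23, 30; the last is October 30.
1 February 2021 is a Monday, so the first Sunday is February 7 and the fourth is February 28.
Daylight saving runs 30 October 2020 – 28 February 2021; 20 February 2021 is inside that window, so Halast District is at UTC+13:30.
01:30 local − 13h30m = 12:00 UTC (rolling into the previous day, 19 February 2021).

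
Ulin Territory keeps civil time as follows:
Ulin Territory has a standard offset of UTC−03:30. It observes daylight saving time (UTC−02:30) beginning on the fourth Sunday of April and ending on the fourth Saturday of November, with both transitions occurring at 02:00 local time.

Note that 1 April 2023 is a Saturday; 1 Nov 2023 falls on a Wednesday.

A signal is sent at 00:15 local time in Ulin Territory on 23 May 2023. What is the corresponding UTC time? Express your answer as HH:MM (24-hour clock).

1 April 2023 is a Saturday, so the first Sunday is April 2 and the fourth is April 23.
1 November 2023 is a Wednesday, so the first Saturday is November 4 and the fourth is November 25.
Daylight saving runs 23 April – 25 November; 23 May 2023 is inside that window, so Ulin Territory is at UTC−02:30.
00:15 local + 2h30m = 02:45 UTC.

02:45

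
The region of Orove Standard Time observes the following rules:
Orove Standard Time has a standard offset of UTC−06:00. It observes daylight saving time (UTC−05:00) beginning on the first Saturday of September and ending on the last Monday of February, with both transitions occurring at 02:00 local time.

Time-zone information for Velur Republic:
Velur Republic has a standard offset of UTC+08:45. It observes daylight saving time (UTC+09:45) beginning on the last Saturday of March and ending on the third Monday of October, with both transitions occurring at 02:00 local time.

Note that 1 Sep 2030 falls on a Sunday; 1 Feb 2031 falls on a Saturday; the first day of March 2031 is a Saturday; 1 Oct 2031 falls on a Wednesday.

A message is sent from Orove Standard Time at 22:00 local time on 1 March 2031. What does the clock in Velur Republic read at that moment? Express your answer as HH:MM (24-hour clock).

1 September 2030 is a Sunday, so the first Saturday is September 7.
1 February 2031 is a Saturday, so Mondays fall on 3, 10, 17, 24; the last is February 24.
1 March 2031 does not fall between 7 September 2030 and 24 February 2031, so daylight saving is not in effect and Orove Standard Time is at UTC−06:00.
22:00 Orove Standard Time + 6h = 04:00 UTC (rolling into the next day, 2 March 2031).
1 March 2031 is a Saturday, so Saturdays fall on 1, 8, 15, 22, 29; the last is March 29.
1 October 2031 is a Wednesday, so the first Monday is October 6 and the third is October 20.
At the standard offset (UTC+08:45), 04:00 UTC + 8h45m = 12:45 Velur Republic standard time.
The standard-time date in Velur Republic, 2 March 2031, does not fall between 29 March and 20 October, so daylight saving is not in effect and Velur Republic is at UTC+08:45.
04:00 UTC + 8h45m = 12:45 Velur Republic.

12:45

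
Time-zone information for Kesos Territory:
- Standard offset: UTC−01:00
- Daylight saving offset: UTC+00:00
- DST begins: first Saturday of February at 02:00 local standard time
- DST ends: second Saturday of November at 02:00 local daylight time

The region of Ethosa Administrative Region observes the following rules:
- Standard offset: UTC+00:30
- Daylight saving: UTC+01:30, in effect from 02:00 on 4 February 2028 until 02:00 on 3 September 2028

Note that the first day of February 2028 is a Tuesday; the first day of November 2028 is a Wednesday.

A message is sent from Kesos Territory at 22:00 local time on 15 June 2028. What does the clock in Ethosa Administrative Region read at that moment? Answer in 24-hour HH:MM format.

23:30

1 February 2028 is a Tuesday, so the first Saturday is February 5.
1 November 2028 is a Wednesday, so the first Saturday is November 4 and the second is November 11.
15 June 2028 falls between 5 February and 11 November, so daylight saving is in effect and Kesos Territory is at UTC+00:00.
22:00 Kesos Territory − 0h = 22:00 UTC.
At the standard offset (UTC+00:30), 22:00 UTC + 0h30m = 22:30 Ethosa Administrative Region standard time.
The standard-time date in Ethosa Administrative Region, 15 June 2028, falls between 4 February and 3 September, so daylight saving is in effect and Ethosa Administrative Region is at UTC+01:30.
22:00 UTC + 1h30m = 23:30 Ethosa Administrative Region.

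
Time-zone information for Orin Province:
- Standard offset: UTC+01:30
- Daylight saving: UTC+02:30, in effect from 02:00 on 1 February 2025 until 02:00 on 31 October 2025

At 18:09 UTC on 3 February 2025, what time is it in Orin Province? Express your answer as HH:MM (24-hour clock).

At the standard offset (UTC+01:30), 18:09 UTC + 1h30m = 19:39 Orin Province standard time.
The standard-time date in Orin Province, 3 February 2025, falls between 1 February and 31 October, so daylight saving is in effect and Orin Province is at UTC+02:30.
18:09 UTC + 2h30m = 20:39 local.

20:39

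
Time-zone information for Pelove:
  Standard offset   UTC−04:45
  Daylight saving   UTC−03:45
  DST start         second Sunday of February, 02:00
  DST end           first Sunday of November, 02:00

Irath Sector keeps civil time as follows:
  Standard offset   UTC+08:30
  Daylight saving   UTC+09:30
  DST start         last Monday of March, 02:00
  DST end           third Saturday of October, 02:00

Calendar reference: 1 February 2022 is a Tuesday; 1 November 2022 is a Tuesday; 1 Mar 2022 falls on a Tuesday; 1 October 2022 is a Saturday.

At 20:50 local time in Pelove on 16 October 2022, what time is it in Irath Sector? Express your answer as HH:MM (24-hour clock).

1 February 2022 is a Tuesday, so the first Sunday is February 6 and the second is February 13.
1 November 2022 is a Tuesday, so the first Sunday is November 6.
16 October 2022 falls between 13 February and 6 November, so daylight saving is in effect and Pelove is at UTC−03:45.
20:50 Pelove + 3h45m = 00:35 UTC (rolling into the next day, 17 October 2022).
1 March 2022 is a Tuesday, so Mondays fall on 7, 14, 21, 28; the last is March 28.
1 October 2022 is a Saturday, so the first Saturday is October 1 and the third is October 15.
At the standard offset (UTC+08:30), 00:35 UTC + 8h30m = 09:05 Irath Sector standard time.
The standard-time date in Irath Sector, 17 October 2022, is outside the daylight-saving period (28 March – 15 October), so Irath Sector is on standard time, UTC+08:30.
00:35 UTC + 8h30m = 09:05 Irath Sector.

09:05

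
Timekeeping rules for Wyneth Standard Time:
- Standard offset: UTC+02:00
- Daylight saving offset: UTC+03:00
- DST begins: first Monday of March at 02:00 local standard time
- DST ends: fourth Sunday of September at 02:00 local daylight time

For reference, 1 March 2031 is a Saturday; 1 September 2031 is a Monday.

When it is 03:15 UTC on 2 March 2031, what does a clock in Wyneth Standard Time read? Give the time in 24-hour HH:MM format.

05:15

1 March 2031 is a Saturday, so the first Monday is March 3.
1 September 2031 is a Monday, so the first Sunday is September 7 and the fourth is September 28.
At the standard offset (UTC+02:00), 03:15 UTC + 2h = 05:15 Wyneth Standard Time standard time.
Daylight saving runs 3 March – 28 September; the standard-time date in Wyneth Standard Time, 2 March 2031, is outside that window, so Wyneth Standard Time is on standard time at UTC+02:00.
03:15 UTC + 2h = 05:15 local.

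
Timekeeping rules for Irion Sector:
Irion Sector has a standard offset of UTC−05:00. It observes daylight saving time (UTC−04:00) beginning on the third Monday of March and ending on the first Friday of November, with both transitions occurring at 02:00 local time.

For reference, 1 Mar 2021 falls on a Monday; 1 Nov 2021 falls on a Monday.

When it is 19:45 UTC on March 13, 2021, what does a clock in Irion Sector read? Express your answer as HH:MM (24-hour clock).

1 March 2021 is a Monday, so the first Monday is March 1 and the third is March 15.
1 November 2021 is a Monday, so the first Friday is November 5.
At the standard offset (UTC−05:00), 19:45 UTC − 5h = 14:45 Irion Sector standard time.
Daylight saving runs 15 March – 5 November; the standard-time date in Irion Sector, March 13, 2021, is outside that window, so Irion Sector is on standard time at UTC−05:00.
19:45 UTC − 5h = 14:45 local.

14:45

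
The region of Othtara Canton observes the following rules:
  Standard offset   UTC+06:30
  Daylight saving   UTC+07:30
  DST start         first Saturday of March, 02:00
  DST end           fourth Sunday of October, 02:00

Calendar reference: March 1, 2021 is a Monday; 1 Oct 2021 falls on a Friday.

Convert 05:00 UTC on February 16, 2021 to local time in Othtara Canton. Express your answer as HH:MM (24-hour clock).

1 March 2021 is a Monday, so the first Saturday is March 6.
1 October 2021 is a Friday, so the first Sunday is October 3 and the fourth is October 24.
At the standard offset (UTC+06:30), 05:00 UTC + 6h30m = 11:30 Othtara Canton standard time.
Daylight saving runs 6 March – 24 October; the standard-time date in Othtara Canton, February 16, 2021, is outside that window, so Othtara Canton is on standard time at UTC+06:30.
05:00 UTC + 6h30m = 11:30 local.

11:30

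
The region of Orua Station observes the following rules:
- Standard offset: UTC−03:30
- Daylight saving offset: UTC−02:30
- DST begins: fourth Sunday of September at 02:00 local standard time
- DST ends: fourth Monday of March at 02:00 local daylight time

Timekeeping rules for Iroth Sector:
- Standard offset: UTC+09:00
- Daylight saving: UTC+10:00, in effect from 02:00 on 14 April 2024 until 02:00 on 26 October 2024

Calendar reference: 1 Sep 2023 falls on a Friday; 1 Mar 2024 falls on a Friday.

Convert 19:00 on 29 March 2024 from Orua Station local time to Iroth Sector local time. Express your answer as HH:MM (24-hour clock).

07:30

1 September 2023 is a Friday, so the first Sunday is September 3 and the fourth is September 24.
1 March 2024 is a Friday, so the first Monday is March 4 and the fourth is March 25.
29 March 2024 is outside the daylight-saving period (24 September 2023 – 25 March 2024), so Orua Station is on standard time, UTC−03:30.
19:00 Orua Station + 3h30m = 22:30 UTC.
At the standard offset (UTC+09:00), 22:30 UTC + 9h = 07:30 Iroth Sector standard time (rolling into the next day, 30 March 2024).
The standard-time date in Iroth Sector, 30 March 2024, does not fall between 14 April and 26 October, so daylight saving is not in effect and Iroth Sector is at UTC+09:00.
22:30 UTC + 9h = 07:30 Iroth Sector (rolling into the next day, 30 March 2024).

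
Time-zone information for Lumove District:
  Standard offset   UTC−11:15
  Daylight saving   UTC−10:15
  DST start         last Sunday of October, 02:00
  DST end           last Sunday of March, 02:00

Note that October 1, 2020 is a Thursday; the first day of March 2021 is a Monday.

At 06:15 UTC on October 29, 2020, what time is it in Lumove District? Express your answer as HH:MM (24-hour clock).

20:00

1 October 2020 is a Thursday, so Sundays fall on 4, 11, 18, 25; the last is October 25.
1 March 2021 is a Monday, so Sundays fall on 7, 14, 21, 28; the last is March 28.
At the standard offset (UTC−11:15), 06:15 UTC − 11h15m = 19:00 Lumove District standard time (rolling into the previous day, 28 October 2020).
The standard-time date in Lumove District, October 28, 2020, lies within the daylight-saving period (25 October 2020 – 28 March 2021), so Lumove District is on daylight time, UTC−10:15.
06:15 UTC − 10h15m = 20:00 local (rolling into the previous day, 28 October 2020).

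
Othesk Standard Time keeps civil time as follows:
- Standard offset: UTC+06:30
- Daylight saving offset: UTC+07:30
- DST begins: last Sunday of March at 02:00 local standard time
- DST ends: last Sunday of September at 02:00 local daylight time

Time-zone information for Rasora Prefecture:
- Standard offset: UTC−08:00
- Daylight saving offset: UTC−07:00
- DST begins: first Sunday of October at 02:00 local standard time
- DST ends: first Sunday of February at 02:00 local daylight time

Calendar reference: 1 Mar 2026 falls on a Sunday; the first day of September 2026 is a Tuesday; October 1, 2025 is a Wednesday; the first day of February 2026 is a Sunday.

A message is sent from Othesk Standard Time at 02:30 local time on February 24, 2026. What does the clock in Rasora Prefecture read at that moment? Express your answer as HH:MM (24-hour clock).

1 March 2026 is a Sunday, so Sundays fall on 1, 8, 15, 22, 29; the last is March 29.
1 September 2026 is a Tuesday, so Sundays fall on 6, 13, 20, 27; the last is September 27.
Daylight saving runs 29 March – 27 September; February 24, 2026 is outside that window, so Othesk Standard Time is on standard time at UTC+06:30.
02:30 Othesk Standard Time − 6h30m = 20:00 UTC (rolling into the previous day, 23 February 2026).
1 October 2025 is a Wednesday, so the first Sunday is October 5.
1 February 2026 is a Sunday, so the first Sunday is February 1.
At the standard offset (UTC−08:00), 20:00 UTC − 8h = 12:00 Rasora Prefecture standard time.
The standard-time date in Rasora Prefecture, February 23, 2026, does not fall between 5 October 2025 and 1 February 2026, so daylight saving is not in effect and Rasora Prefecture is at UTC−08:00.
20:00 UTC − 8h = 12:00 Rasora Prefecture.

12:00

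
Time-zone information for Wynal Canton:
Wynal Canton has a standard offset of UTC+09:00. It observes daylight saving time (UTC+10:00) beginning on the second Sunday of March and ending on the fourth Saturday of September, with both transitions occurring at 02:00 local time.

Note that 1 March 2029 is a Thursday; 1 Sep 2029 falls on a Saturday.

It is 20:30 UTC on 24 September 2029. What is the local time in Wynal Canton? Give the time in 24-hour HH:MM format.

1 March 2029 is a Thursday, so the first Sunday is March 4 and the second is March 11.
1 September 2029 is a Saturday, so the first Saturday is September 1 and the fourth is September 22.
At the standard offset (UTC+09:00), 20:30 UTC + 9h = 05:30 Wynal Canton standard time (rolling into the next day, 25 September 2029).
The standard-time date in Wynal Canton, 25 September 2029, does not fall between 11 March and 22 September, so daylight saving is not in effect and Wynal Canton is at UTC+09:00.
20:30 UTC + 9h = 05:30 local (rolling into the next day, 25 September 2029).

05:30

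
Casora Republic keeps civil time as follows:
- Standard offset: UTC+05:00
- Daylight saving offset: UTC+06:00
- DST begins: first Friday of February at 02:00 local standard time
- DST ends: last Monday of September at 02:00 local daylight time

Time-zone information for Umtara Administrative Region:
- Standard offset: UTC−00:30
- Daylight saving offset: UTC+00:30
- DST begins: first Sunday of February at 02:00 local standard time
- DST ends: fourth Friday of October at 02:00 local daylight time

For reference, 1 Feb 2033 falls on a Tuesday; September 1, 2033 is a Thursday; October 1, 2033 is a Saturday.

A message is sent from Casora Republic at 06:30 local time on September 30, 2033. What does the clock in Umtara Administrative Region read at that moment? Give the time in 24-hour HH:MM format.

02:00

1 February 2033 is a Tuesday, so the first Friday is February 4.
1 September 2033 is a Thursday, so Mondays fall on 5, 12, 19, 26; the last is September 26.
September 30, 2033 does not fall between 4 February and 26 September, so daylight saving is not in effect and Casora Republic is at UTC+05:00.
06:30 Casora Republic − 5h = 01:30 UTC.
1 February 2033 is a Tuesday, so the first Sunday is February 6.
1 October 2033 is a Saturday, so the first Friday is October 7 and the fourth is October 28.
At the standard offset (UTC−00:30), 01:30 UTC − 0h30m = 01:00 Umtara Administrative Region standard time.
The standard-time date in Umtara Administrative Region, September 30, 2033, falls between 6 February and 28 October, so daylight saving is in effect and Umtara Administrative Region is at UTC+00:30.
01:30 UTC + 0h30m = 02:00 Umtara Administrative Region.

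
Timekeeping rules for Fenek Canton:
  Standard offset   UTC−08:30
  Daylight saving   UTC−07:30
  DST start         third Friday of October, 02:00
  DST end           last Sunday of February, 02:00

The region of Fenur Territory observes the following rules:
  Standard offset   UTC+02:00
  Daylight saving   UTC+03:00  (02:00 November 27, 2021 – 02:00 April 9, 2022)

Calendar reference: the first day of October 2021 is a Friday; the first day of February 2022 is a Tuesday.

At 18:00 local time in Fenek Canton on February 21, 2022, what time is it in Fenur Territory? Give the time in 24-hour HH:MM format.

1 October 2021 is a Friday, so the first Friday is October 1 and the third is October 15.
1 February 2022 is a Tuesday, so Sundays fall on 6, 13, 20, 27; the last is February 27.
February 21, 2022 falls between 15 October 2021 and 27 February 2022, so daylight saving is in effect and Fenek Canton is at UTC−07:30.
18:00 Fenek Canton + 7h30m = 01:30 UTC (rolling into the next day, 22 February 2022).
At the standard offset (UTC+02:00), 01:30 UTC + 2h = 03:30 Fenur Territory standard time.
The standard-time date in Fenur Territory, February 22, 2022, lies within the daylight-saving period (27 November 2021 – 9 April 2022), so Fenur Territory is on daylight time, UTC+03:00.
01:30 UTC + 3h = 04:30 Fenur Territory.

04:30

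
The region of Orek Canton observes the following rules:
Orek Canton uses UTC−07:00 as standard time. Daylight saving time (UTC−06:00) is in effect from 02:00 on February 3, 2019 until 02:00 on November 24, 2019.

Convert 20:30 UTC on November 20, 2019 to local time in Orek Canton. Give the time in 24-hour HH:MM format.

14:30

At the standard offset (UTC−07:00), 20:30 UTC − 7h = 13:30 Orek Canton standard time.
The standard-time date in Orek Canton, November 20, 2019, lies within the daylight-saving period (3 February – 24 November), so Orek Canton is on daylight time, UTC−06:00.
20:30 UTC − 6h = 14:30 local.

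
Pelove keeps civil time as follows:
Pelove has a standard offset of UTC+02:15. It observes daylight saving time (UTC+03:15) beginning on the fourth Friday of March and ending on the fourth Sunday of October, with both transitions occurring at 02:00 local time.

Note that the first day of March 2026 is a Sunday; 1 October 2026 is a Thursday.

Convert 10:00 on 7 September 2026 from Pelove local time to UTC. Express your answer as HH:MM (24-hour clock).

1 March 2026 is a Sunday, so the first Friday is March 6 and the fourth is March 27.
1 October 2026 is a Thursday, so the first Sunday is October 4 and the fourth is October 25.
7 September 2026 lies within the daylight-saving period (27 March – 25 October), so Pelove is on daylight time, UTC+03:15.
10:00 local − 3h15m = 06:45 UTC.

06:45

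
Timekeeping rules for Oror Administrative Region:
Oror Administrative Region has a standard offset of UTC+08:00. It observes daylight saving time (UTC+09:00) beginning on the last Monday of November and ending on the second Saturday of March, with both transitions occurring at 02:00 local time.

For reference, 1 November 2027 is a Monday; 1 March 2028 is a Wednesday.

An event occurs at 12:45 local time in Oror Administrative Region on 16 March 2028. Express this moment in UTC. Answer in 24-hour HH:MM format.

04:45

1 November 2027 is a Monday, so Mondays fall on 1, 8, 15, 22, 29; the last is November 29.
1 March 2028 is a Wednesday, so the first Saturday is March 4 and the second is March 11.
Daylight saving runs 29 November 2027 – 11 March 2028; 16 March 2028 is outside that window, so Oror Administrative Region is on standard time at UTC+08:00.
12:45 local − 8h = 04:45 UTC.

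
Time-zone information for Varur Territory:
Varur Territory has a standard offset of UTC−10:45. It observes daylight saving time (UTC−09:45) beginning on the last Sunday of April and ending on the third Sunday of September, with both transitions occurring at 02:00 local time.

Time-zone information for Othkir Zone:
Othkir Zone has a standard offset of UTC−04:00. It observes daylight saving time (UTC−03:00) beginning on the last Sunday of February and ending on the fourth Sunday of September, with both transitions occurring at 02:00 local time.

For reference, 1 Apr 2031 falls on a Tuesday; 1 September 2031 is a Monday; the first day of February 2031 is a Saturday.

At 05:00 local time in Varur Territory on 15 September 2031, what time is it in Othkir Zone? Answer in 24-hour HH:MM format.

11:45

1 April 2031 is a Tuesday, so Sundays fall on 6, 13, 20, 27; the last is April 27.
1 September 2031 is a Monday, so the first Sunday is September 7 and the third is September 21.
15 September 2031 falls between 27 April and 21 September, so daylight saving is in effect and Varur Territory is at UTC−09:45.
05:00 Varur Territory + 9h45m = 14:45 UTC.
1 February 2031 is a Saturday, so Sundays fall on 2, 9, 16, 23; the last is February 23.
1 September 2031 is a Monday, so the first Sunday is September 7 and the fourth is September 28.
At the standard offset (UTC−04:00), 14:45 UTC − 4h = 10:45 Othkir Zone standard time.
The standard-time date in Othkir Zone, 15 September 2031, lies within the daylight-saving period (23 February – 28 September), so Othkir Zone is on daylight time, UTC−03:00.
14:45 UTC − 3h = 11:45 Othkir Zone.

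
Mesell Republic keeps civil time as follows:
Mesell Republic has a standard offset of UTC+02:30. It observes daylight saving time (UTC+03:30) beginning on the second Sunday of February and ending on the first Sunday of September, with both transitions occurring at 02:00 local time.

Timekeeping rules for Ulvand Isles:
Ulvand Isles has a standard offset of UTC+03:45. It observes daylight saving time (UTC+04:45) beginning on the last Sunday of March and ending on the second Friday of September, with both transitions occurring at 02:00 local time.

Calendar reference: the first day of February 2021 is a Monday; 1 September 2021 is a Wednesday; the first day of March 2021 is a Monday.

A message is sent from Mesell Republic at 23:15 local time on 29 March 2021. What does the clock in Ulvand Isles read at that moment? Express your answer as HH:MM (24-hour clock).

1 February 2021 is a Monday, so the first Sunday is February 7 and the second is February 14.
1 September 2021 is a Wednesday, so the first Sunday is September 5.
29 March 2021 lies within the daylight-saving period (14 February – 5 September), so Mesell Republic is on daylight time, UTC+03:30.
23:15 Mesell Republic − 3h30m = 19:45 UTC.
1 March 2021 is a Monday, so Sundays fall on 7, 14, 21, 28; the last is March 28.
1 September 2021 is a Wednesday, so the first Friday is September 3 and the second is September 10.
At the standard offset (UTC+03:45), 19:45 UTC + 3h45m = 23:30 Ulvand Isles standard time.
The standard-time date in Ulvand Isles, 29 March 2021, lies within the daylight-saving period (28 March – 10 September), so Ulvand Isles is on daylight time, UTC+04:45.
19:45 UTC + 4h45m = 00:30 Ulvand Isles (rolling into the next day, 30 March 2021).

00:30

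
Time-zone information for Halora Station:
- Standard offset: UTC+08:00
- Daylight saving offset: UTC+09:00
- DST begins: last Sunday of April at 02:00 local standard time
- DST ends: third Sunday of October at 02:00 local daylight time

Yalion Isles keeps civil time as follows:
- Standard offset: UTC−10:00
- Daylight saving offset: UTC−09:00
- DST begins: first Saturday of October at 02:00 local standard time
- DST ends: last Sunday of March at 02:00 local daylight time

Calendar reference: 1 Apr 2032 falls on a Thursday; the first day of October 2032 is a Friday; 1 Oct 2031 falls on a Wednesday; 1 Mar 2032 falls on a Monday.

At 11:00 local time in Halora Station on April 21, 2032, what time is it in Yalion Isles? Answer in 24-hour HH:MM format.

1 April 2032 is a Thursday, so Sundays fall on 4, 11, 18, 25; the last is April 25.
1 October 2032 is a Friday, so the first Sunday is October 3 and the third is October 17.
April 21, 2032 does not fall between 25 April and 17 October, so daylight saving is not in effect and Halora Station is at UTC+08:00.
11:00 Halora Station − 8h = 03:00 UTC.
1 October 2031 is a Wednesday, so the first Saturday is October 4.
1 March 2032 is a Monday, so Sundays fall on 7, 14, 21, 28; the last is March 28.
At the standard offset (UTC−10:00), 03:00 UTC − 10h = 17:00 Yalion Isles standard time (rolling into the previous day, 20 April 2032).
Daylight saving runs 4 October 2031 – 28 March 2032; the standard-time date in Yalion Isles, April 20, 2032, is outside that window, so Yalion Isles is on standard time at UTC−10:00.
03:00 UTC − 10h = 17:00 Yalion Isles (rolling into the previous day, 20 April 2032).

17:00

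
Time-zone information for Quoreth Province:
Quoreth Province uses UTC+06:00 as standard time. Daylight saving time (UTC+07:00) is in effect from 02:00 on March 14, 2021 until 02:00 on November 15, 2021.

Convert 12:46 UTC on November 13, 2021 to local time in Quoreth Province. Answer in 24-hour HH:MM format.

19:46

At the standard offset (UTC+06:00), 12:46 UTC + 6h = 18:46 Quoreth Province standard time.
Daylight saving runs 14 March – 15 November; the standard-time date in Quoreth Province, November 13, 2021, is inside that window, so Quoreth Province is at UTC+07:00.
12:46 UTC + 7h = 19:46 local.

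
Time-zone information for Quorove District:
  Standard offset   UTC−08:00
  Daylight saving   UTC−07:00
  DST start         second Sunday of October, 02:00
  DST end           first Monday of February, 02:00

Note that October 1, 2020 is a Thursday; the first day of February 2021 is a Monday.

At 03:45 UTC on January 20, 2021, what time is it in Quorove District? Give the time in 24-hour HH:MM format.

1 October 2020 is a Thursday, so the first Sunday is October 4 and the second is October 11.
1 February 2021 is a Monday, so the first Monday is February 1.
At the standard offset (UTC−08:00), 03:45 UTC − 8h = 19:45 Quorove District standard time (rolling into the previous day, 19 January 2021).
The standard-time date in Quorove District, January 19, 2021, lies within the daylight-saving period (11 October 2020 – 1 February 2021), so Quorove District is on daylight time, UTC−07:00.
03:45 UTC − 7h = 20:45 local (rolling into the previous day, 19 January 2021).

20:45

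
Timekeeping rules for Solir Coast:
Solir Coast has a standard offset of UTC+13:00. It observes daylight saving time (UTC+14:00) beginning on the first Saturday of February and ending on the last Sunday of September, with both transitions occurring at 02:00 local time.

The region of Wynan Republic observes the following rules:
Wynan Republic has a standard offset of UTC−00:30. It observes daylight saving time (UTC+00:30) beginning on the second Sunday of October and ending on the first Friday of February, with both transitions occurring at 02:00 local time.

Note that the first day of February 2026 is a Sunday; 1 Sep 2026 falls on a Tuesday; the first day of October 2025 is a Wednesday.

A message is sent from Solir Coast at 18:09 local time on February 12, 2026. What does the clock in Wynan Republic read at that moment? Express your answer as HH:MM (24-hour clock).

03:39

1 February 2026 is a Sunday, so the first Saturday is February 7.
1 September 2026 is a Tuesday, so Sundays fall on 6, 13, 20, 27; the last is September 27.
Daylight saving runs 7 February – 27 September; February 12, 2026 is inside that window, so Solir Coast is at UTC+14:00.
18:09 Solir Coast − 14h = 04:09 UTC.
1 October 2025 is a Wednesday, so the first Sunday is October 5 and the second is October 12.
1 February 2026 is a Sunday, so the first Friday is February 6.
At the standard offset (UTC−00:30), 04:09 UTC − 0h30m = 03:39 Wynan Republic standard time.
The standard-time date in Wynan Republic, February 12, 2026, does not fall between 12 October 2025 and 6 February 2026, so daylight saving is not in effect and Wynan Republic is at UTC−00:30.
04:09 UTC − 0h30m = 03:39 Wynan Republic.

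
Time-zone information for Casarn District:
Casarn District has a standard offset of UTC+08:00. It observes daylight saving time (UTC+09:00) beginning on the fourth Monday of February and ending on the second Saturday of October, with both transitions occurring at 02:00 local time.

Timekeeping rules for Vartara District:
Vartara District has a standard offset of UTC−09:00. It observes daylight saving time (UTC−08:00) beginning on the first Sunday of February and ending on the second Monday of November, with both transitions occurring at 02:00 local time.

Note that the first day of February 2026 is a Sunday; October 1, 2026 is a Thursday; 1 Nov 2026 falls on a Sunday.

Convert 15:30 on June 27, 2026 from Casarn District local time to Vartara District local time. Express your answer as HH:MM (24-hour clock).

1 February 2026 is a Sunday, so the first Monday is February 2 and the fourth is February 23.
1 October 2026 is a Thursday, so the first Saturday is October 3 and the second is October 10.
June 27, 2026 falls between 23 February and 10 October, so daylight saving is in effect and Casarn District is at UTC+09:00.
15:30 Casarn District − 9h = 06:30 UTC.
1 February 2026 is a Sunday, so the first Sunday is February 1.
1 November 2026 is a Sunday, so the first Monday is November 2 and the second is November 9.
At the standard offset (UTC−09:00), 06:30 UTC − 9h = 21:30 Vartara District standard time (rolling into the previous day, 26 June 2026).
The standard-time date in Vartara District, June 26, 2026, lies within the daylight-saving period (1 February – 9 November), so Vartara District is on daylight time, UTC−08:00.
06:30 UTC − 8h = 22:30 Vartara District (rolling into the previous day, 26 June 2026).

22:30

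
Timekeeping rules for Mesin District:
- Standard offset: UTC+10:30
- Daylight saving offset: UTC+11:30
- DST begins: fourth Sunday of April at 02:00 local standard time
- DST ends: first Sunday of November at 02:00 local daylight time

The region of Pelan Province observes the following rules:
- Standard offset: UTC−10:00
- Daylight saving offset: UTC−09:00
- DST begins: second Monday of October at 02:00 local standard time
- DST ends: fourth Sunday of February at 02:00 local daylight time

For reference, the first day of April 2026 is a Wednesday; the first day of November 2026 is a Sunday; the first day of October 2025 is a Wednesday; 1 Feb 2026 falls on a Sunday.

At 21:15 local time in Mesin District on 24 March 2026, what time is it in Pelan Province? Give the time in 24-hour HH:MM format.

1 April 2026 is a Wednesday, so the first Sunday is April 5 and the fourth is April 26.
1 November 2026 is a Sunday, so the first Sunday is November 1.
Daylight saving runs 26 April – 1 November; 24 March 2026 is outside that window, so Mesin District is on standard time at UTC+10:30.
21:15 Mesin District − 10h30m = 10:45 UTC.
1 October 2025 is a Wednesday, so the first Monday is October 6 and the second is October 13.
1 February 2026 is a Sunday, so the first Sunday is February 1 and the fourth is February 22.
At the standard offset (UTC−10:00), 10:45 UTC − 10h = 00:45 Pelan Province standard time.
Daylight saving runs 13 October 2025 – 22 February 2026; the standard-time date in Pelan Province, 24 March 2026, is outside that window, so Pelan Province is on standard time at UTC−10:00.
10:45 UTC − 10h = 00:45 Pelan Province.

00:45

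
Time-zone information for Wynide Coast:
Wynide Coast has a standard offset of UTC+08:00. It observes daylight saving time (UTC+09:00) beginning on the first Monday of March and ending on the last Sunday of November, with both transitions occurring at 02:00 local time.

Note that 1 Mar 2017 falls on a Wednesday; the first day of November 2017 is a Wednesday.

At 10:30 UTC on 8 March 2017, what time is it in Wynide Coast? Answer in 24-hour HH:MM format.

1 March 2017 is a Wednesday, so the first Monday is March 6.
1 November 2017 is a Wednesday, so Sundays fall on 5, 12, 19, 26; the last is November 26.
At the standard offset (UTC+08:00), 10:30 UTC + 8h = 18:30 Wynide Coast standard time.
The standard-time date in Wynide Coast, 8 March 2017, falls between 6 March and 26 November, so daylight saving is in effect and Wynide Coast is at UTC+09:00.
10:30 UTC + 9h = 19:30 local.

19:30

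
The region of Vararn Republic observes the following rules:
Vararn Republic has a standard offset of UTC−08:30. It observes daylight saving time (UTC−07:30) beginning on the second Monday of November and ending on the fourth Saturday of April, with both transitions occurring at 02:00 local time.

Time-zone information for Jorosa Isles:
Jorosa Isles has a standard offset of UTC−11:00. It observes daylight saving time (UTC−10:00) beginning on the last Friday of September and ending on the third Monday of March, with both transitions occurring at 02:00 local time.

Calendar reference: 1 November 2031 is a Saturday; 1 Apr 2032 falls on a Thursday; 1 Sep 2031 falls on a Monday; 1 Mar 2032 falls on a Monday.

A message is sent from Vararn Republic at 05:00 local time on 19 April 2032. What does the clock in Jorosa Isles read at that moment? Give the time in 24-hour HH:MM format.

1 November 2031 is a Saturday, so the first Monday is November 3 and the second is November 10.
1 April 2032 is a Thursday, so the first Saturday is April 3 and the fourth is April 24.
Daylight saving runs 10 November 2031 – 24 April 2032; 19 April 2032 is inside that window, so Vararn Republic is at UTC−07:30.
05:00 Vararn Republic + 7h30m = 12:30 UTC.
1 September 2031 is a Monday, so Fridays fall on 5, 12, 19, 26; the last is September 26.
1 March 2032 is a Monday, so the first Monday is March 1 and the third is March 15.
At the standard offset (UTC−11:00), 12:30 UTC − 11h = 01:30 Jorosa Isles standard time.
The standard-time date in Jorosa Isles, 19 April 2032, does not fall between 26 September 2031 and 15 March 2032, so daylight saving is not in effect and Jorosa Isles is at UTC−11:00.
12:30 UTC − 11h = 01:30 Jorosa Isles.

01:30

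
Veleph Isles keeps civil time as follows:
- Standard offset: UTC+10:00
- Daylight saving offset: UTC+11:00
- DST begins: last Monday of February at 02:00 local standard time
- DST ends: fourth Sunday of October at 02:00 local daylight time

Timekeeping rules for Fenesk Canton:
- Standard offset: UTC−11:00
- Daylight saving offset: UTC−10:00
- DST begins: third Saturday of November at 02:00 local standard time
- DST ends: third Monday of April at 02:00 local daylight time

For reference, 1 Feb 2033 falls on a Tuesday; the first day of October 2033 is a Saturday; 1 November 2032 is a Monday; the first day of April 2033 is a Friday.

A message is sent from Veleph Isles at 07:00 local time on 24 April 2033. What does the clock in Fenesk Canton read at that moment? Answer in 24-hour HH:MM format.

09:00

1 February 2033 is a Tuesday, so Mondays fall on 7, 14, 21, 28; the last is February 28.
1 October 2033 is a Saturday, so the first Sunday is October 2 and the fourth is October 23.
Daylight saving runs 28 February – 23 October; 24 April 2033 is inside that window, so Veleph Isles is at UTC+11:00.
07:00 Veleph Isles − 11h = 20:00 UTC (rolling into the previous day, 23 April 2033).
1 November 2032 is a Monday, so the first Saturday is November 6 and the third is November 20.
1 April 2033 is a Friday, so the first Monday is April 4 and the third is April 18.
At the standard offset (UTC−11:00), 20:00 UTC − 11h = 09:00 Fenesk Canton standard time.
Daylight saving runs 20 November 2032 – 18 April 2033; the standard-time date in Fenesk Canton, 23 April 2033, is outside that window, so Fenesk Canton is on standard time at UTC−11:00.
20:00 UTC − 11h = 09:00 Fenesk Canton.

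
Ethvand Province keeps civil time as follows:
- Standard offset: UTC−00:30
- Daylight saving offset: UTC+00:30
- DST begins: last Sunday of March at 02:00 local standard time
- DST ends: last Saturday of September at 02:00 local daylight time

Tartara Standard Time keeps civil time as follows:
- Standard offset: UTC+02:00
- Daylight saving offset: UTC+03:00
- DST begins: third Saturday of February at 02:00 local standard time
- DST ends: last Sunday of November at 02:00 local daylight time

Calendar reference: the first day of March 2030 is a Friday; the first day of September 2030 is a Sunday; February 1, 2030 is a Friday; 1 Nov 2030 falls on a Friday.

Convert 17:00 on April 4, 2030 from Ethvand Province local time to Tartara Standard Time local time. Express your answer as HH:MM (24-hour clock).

19:30

1 March 2030 is a Friday, so Sundays fall on 3, 10, 17, 24, 31; the last is March 31.
1 September 2030 is a Sunday, so Saturdays fall on 7, 14, 21, 28; the last is September 28.
Daylight saving runs 31 March – 28 September; April 4, 2030 is inside that window, so Ethvand Province is at UTC+00:30.
17:00 Ethvand Province − 0h30m = 16:30 UTC.
1 February 2030 is a Friday, so the first Saturday is February 2 and the third is February 16.
1 November 2030 is a Friday, so Sundays fall on 3, 10, 17, 24; the last is November 24.
At the standard offset (UTC+02:00), 16:30 UTC + 2h = 18:30 Tartara Standard Time standard time.
The standard-time date in Tartara Standard Time, April 4, 2030, lies within the daylight-saving period (16 February – 24 November), so Tartara Standard Time is on daylight time, UTC+03:00.
16:30 UTC + 3h = 19:30 Tartara Standard Time.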